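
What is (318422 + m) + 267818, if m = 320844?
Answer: 907084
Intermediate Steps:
(318422 + m) + 267818 = (318422 + 320844) + 267818 = 639266 + 267818 = 907084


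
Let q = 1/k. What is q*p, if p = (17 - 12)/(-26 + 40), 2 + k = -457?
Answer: -5/6426 ≈ -0.00077809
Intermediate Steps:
k = -459 (k = -2 - 457 = -459)
p = 5/14 ≈ 0.35714
q = -1/459 (q = 1/(-459) = -1/459 ≈ -0.0021787)
q*p = -1/459*5/14 = -5/6426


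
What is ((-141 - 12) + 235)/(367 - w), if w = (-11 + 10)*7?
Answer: 41/187 ≈ 0.21925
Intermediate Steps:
w = -7 (w = -1*7 = -7)
((-141 - 12) + 235)/(367 - w) = ((-141 - 12) + 235)/(367 - 1*(-7)) = (-153 + 235)/(367 + 7) = 82/374 = 82*(1/374) = 41/187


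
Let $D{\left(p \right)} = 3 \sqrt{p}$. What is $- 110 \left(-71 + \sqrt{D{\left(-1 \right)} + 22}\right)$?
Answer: $7810 - 110 \sqrt{22 + 3 i} \approx 7292.9 - 35.097 i$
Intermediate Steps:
$- 110 \left(-71 + \sqrt{D{\left(-1 \right)} + 22}\right) = - 110 \left(-71 + \sqrt{3 \sqrt{-1} + 22}\right) = - 110 \left(-71 + \sqrt{3 i + 22}\right) = - 110 \left(-71 + \sqrt{22 + 3 i}\right) = 7810 - 110 \sqrt{22 + 3 i}$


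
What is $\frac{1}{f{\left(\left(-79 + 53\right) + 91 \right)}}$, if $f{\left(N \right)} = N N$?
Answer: $\frac{1}{4225} \approx 0.00023669$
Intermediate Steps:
$f{\left(N \right)} = N^{2}$
$\frac{1}{f{\left(\left(-79 + 53\right) + 91 \right)}} = \frac{1}{\left(\left(-79 + 53\right) + 91\right)^{2}} = \frac{1}{\left(-26 + 91\right)^{2}} = \frac{1}{65^{2}} = \frac{1}{4225}$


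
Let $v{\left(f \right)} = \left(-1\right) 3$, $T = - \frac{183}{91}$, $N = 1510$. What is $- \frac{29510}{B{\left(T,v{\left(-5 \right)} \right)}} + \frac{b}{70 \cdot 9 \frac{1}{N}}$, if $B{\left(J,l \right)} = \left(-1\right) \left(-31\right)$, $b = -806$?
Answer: $- \frac{5632016}{1953} \approx -2883.8$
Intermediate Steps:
$T = - \frac{183}{91}$ ($T = \left(-183\right) \frac{1}{91} = - \frac{183}{91} \approx -2.011$)
$v{\left(f \right)} = -3$
$B{\left(J,l \right)} = 31$
$- \frac{29510}{B{\left(T,v{\left(-5 \right)} \right)}} + \frac{b}{70 \cdot 9 \frac{1}{N}} = - \frac{29510}{31} - \frac{806}{70 \cdot 9 \cdot \frac{1}{1510}} = \left(-29510\right) \frac{1}{31} - \frac{806}{630 \cdot \frac{1}{1510}} = - \frac{29510}{31} - \frac{806}{\frac{63}{151}} = - \frac{29510}{31} - \frac{121706}{63} = - \frac{5632016}{1953}$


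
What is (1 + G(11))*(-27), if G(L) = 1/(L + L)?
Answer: -621/22 ≈ -28.227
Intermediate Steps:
G(L) = 1/(2*L)
(1 + G(11))*(-27) = (1 + (½)/11)*(-27) = (1 + (½)*(1/11))*(-27) = (1 + 1/22)*(-27) = (23/22)*(-27) = -621/22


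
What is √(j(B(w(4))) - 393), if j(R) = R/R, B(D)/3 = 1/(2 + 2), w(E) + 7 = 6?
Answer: 14*I*√2 ≈ 19.799*I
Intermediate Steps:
w(E) = -1 (w(E) = -7 + 6 = -1)
B(D) = ¾ (B(D) = 3/(2 + 2) = 3/4 = 3*(¼) = ¾)
j(R) = 1
√(j(B(w(4))) - 393) = √(1 - 393) = √(-392) = 14*I*√2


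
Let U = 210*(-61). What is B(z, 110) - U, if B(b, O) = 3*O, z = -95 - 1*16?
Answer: 13140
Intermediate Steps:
U = -12810
z = -111 (z = -95 - 16 = -111)
B(z, 110) - U = 3*110 - 1*(-12810) = 330 + 12810 = 13140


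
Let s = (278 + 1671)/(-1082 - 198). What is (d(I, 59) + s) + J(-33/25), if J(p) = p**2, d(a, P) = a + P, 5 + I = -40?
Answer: 2275159/160000 ≈ 14.220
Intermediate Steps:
I = -45 (I = -5 - 40 = -45)
s = -1949/1280 (s = 1949/(-1280) = 1949*(-1/1280) = -1949/1280 ≈ -1.5227)
d(a, P) = P + a
(d(I, 59) + s) + J(-33/25) = ((59 - 45) - 1949/1280) + (-33/25)**2 = (14 - 1949/1280) + (-33*1/25)**2 = 15971/1280 + (-33/25)**2 = 15971/1280 + 1089/625 = 2275159/160000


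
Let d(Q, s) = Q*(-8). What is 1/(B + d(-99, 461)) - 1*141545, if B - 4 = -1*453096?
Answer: -64020803501/452300 ≈ -1.4155e+5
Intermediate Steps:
d(Q, s) = -8*Q
B = -453092 (B = 4 - 1*453096 = 4 - 453096 = -453092)
1/(B + d(-99, 461)) - 1*141545 = 1/(-453092 - 8*(-99)) - 1*141545 = 1/(-453092 + 792) - 141545 = 1/(-452300) - 141545 = -1/452300 - 141545 = -64020803501/452300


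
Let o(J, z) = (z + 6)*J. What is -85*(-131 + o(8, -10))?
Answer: 13855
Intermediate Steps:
o(J, z) = J*(6 + z) (o(J, z) = (6 + z)*J = J*(6 + z))
-85*(-131 + o(8, -10)) = -85*(-131 + 8*(6 - 10)) = -85*(-131 + 8*(-4)) = -85*(-131 - 32) = -85*(-163) = 13855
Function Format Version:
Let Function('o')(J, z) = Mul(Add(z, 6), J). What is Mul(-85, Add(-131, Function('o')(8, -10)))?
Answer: 13855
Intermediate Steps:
Function('o')(J, z) = Mul(J, Add(6, z)) (Function('o')(J, z) = Mul(Add(6, z), J) = Mul(J, Add(6, z)))
Mul(-85, Add(-131, Function('o')(8, -10))) = Mul(-85, Add(-131, Mul(8, Add(6, -10)))) = Mul(-85, Add(-131, Mul(8, -4))) = Mul(-85, Add(-131, -32)) = Mul(-85, -163) = 13855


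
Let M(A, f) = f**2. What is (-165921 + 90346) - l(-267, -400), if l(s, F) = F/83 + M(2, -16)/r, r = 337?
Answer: -2113794773/27971 ≈ -75571.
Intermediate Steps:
l(s, F) = 256/337 + F/83 (l(s, F) = F/83 + (-16)**2/337 = F*(1/83) + 256*(1/337) = F/83 + 256/337 = 256/337 + F/83)
(-165921 + 90346) - l(-267, -400) = (-165921 + 90346) - (256/337 + (1/83)*(-400)) = -75575 - (256/337 - 400/83) = -75575 - 1*(-113552/27971) = -75575 + 113552/27971 = -2113794773/27971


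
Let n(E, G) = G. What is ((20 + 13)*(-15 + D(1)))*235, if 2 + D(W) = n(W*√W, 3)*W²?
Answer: -108570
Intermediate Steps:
D(W) = -2 + 3*W²
((20 + 13)*(-15 + D(1)))*235 = ((20 + 13)*(-15 + (-2 + 3*1²)))*235 = (33*(-15 + (-2 + 3*1)))*235 = (33*(-15 + (-2 + 3)))*235 = (33*(-15 + 1))*235 = (33*(-14))*235 = -462*235 = -108570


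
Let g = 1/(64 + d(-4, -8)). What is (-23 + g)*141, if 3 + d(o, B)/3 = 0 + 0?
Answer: -178224/55 ≈ -3240.4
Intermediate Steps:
d(o, B) = -9 (d(o, B) = -9 + 3*(0 + 0) = -9 + 3*0 = -9 + 0 = -9)
g = 1/55 (g = 1/(64 - 9) = 1/55 ≈ 0.018182)
(-23 + g)*141 = (-23 + 1/55)*141 = -1264/55*141 = -178224/55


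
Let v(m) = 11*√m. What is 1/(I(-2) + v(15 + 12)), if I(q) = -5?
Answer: 5/3242 + 33*√3/3242 ≈ 0.019173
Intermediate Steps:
1/(I(-2) + v(15 + 12)) = 1/(-5 + 11*√(15 + 12)) = 1/(-5 + 11*√27) = 1/(-5 + 11*(3*√3)) = 1/(-5 + 33*√3)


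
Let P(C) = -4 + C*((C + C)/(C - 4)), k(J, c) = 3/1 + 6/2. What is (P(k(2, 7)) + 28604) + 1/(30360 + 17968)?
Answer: 1383920609/48328 ≈ 28636.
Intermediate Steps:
k(J, c) = 6 (k(J, c) = 3*1 + 6*(½) = 3 + 3 = 6)
P(C) = -4 + 2*C²/(-4 + C) (P(C) = -4 + C*((2*C)/(-4 + C)) = -4 + C*(2*C/(-4 + C)) = -4 + 2*C²/(-4 + C))
(P(k(2, 7)) + 28604) + 1/(30360 + 17968) = (2*(8 + 6² - 2*6)/(-4 + 6) + 28604) + 1/(30360 + 17968) = (2*(8 + 36 - 12)/2 + 28604) + 1/48328 = (2*(½)*32 + 28604) + 1/48328 = (32 + 28604) + 1/48328 = 28636 + 1/48328 = 1383920609/48328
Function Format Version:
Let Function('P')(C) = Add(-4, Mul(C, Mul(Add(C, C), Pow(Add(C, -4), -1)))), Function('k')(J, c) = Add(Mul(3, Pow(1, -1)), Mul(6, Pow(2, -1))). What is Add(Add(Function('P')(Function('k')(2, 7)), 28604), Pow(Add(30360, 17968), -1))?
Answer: Rational(1383920609, 48328) ≈ 28636.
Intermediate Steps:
Function('k')(J, c) = 6 (Function('k')(J, c) = Add(Mul(3, 1), Mul(6, Rational(1, 2))) = Add(3, 3) = 6)
Function('P')(C) = Add(-4, Mul(2, Pow(C, 2), Pow(Add(-4, C), -1))) (Function('P')(C) = Add(-4, Mul(C, Mul(Mul(2, C), Pow(Add(-4, C), -1)))) = Add(-4, Mul(C, Mul(2, C, Pow(Add(-4, C), -1)))) = Add(-4, Mul(2, Pow(C, 2), Pow(Add(-4, C), -1))))
Add(Add(Function('P')(Function('k')(2, 7)), 28604), Pow(Add(30360, 17968), -1)) = Add(Add(Mul(2, Pow(Add(-4, 6), -1), Add(8, Pow(6, 2), Mul(-2, 6))), 28604), Pow(Add(30360, 17968), -1)) = Add(Add(Mul(2, Pow(2, -1), Add(8, 36, -12)), 28604), Pow(48328, -1)) = Add(Add(Mul(2, Rational(1, 2), 32), 28604), Rational(1, 48328)) = Add(Add(32, 28604), Rational(1, 48328)) = Add(28636, Rational(1, 48328)) = Rational(1383920609, 48328)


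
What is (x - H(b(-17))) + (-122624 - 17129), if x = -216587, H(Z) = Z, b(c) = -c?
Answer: -356357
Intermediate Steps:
(x - H(b(-17))) + (-122624 - 17129) = (-216587 - (-1)*(-17)) + (-122624 - 17129) = (-216587 - 1*17) - 139753 = (-216587 - 17) - 139753 = -216604 - 139753 = -356357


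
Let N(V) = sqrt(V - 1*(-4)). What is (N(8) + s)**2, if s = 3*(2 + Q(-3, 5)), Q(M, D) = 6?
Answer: 588 + 96*sqrt(3) ≈ 754.28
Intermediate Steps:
N(V) = sqrt(4 + V) (N(V) = sqrt(V + 4) = sqrt(4 + V))
s = 24 (s = 3*(2 + 6) = 3*8 = 24)
(N(8) + s)**2 = (sqrt(4 + 8) + 24)**2 = (sqrt(12) + 24)**2 = (2*sqrt(3) + 24)**2 = (24 + 2*sqrt(3))**2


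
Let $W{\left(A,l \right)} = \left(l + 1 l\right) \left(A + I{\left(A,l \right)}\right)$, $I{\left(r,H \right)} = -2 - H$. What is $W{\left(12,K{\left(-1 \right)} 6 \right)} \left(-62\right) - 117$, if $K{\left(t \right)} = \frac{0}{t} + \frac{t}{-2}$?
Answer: $-2721$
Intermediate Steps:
$K{\left(t \right)} = - \frac{t}{2}$ ($K{\left(t \right)} = 0 + t \left(- \frac{1}{2}\right) = 0 - \frac{t}{2} = - \frac{t}{2}$)
$W{\left(A,l \right)} = 2 l \left(-2 + A - l\right)$ ($W{\left(A,l \right)} = \left(l + 1 l\right) \left(A - \left(2 + l\right)\right) = \left(l + l\right) \left(-2 + A - l\right) = 2 l \left(-2 + A - l\right)$)
$W{\left(12,K{\left(-1 \right)} 6 \right)} \left(-62\right) - 117 = 2 \left(- \frac{1}{2}\right) \left(-1\right) 6 \left(-2 + 12 - \left(- \frac{1}{2}\right) \left(-1\right) 6\right) \left(-62\right) - 117 = 2 \cdot \frac{1}{2} \cdot 6 \left(-2 + 12 - \frac{1}{2} \cdot 6\right) \left(-62\right) - 117 = 2 \cdot 3 \left(-2 + 12 - 3\right) \left(-62\right) - 117 = 2 \cdot 3 \cdot 7 \left(-62\right) - 117 = 42 \left(-62\right) - 117 = -2604 - 117 = -2721$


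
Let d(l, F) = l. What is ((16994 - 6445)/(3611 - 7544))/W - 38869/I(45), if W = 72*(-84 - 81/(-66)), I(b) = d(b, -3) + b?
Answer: -556758431639/1289158740 ≈ -431.88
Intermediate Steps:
I(b) = 2*b (I(b) = b + b = 2*b)
W = -65556/11 (W = 72*(-84 - 81*(-1/66)) = 72*(-84 + 27/22) = 72*(-1821/22) = -65556/11 ≈ -5959.6)
((16994 - 6445)/(3611 - 7544))/W - 38869/I(45) = ((16994 - 6445)/(3611 - 7544))/(-65556/11) - 38869/(2*45) = (10549/(-3933))*(-11/65556) - 38869/90 = (10549*(-1/3933))*(-11/65556) - 38869*1/90 = -10549/3933*(-11/65556) - 38869/90 = 116039/257831748 - 38869/90 = -556758431639/1289158740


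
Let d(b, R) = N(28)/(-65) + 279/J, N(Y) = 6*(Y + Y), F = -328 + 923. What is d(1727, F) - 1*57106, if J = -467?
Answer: -1733627677/30355 ≈ -57112.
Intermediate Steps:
F = 595
N(Y) = 12*Y (N(Y) = 6*(2*Y) = 12*Y)
d(b, R) = -175047/30355 (d(b, R) = (12*28)/(-65) + 279/(-467) = 336*(-1/65) + 279*(-1/467) = -336/65 - 279/467 = -175047/30355)
d(1727, F) - 1*57106 = -175047/30355 - 1*57106 = -175047/30355 - 57106 = -1733627677/30355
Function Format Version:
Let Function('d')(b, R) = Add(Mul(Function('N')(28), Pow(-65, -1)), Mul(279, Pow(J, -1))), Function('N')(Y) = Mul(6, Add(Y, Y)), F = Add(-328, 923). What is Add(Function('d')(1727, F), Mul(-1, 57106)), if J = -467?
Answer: Rational(-1733627677, 30355) ≈ -57112.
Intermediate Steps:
F = 595
Function('N')(Y) = Mul(12, Y) (Function('N')(Y) = Mul(6, Mul(2, Y)) = Mul(12, Y))
Function('d')(b, R) = Rational(-175047, 30355) (Function('d')(b, R) = Add(Mul(Mul(12, 28), Pow(-65, -1)), Mul(279, Pow(-467, -1))) = Add(Mul(336, Rational(-1, 65)), Mul(279, Rational(-1, 467))) = Add(Rational(-336, 65), Rational(-279, 467)) = Rational(-175047, 30355))
Add(Function('d')(1727, F), Mul(-1, 57106)) = Add(Rational(-175047, 30355), Mul(-1, 57106)) = Add(Rational(-175047, 30355), -57106) = Rational(-1733627677, 30355)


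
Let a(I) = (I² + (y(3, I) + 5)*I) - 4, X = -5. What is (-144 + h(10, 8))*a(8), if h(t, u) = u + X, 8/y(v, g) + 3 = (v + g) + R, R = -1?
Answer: -107724/7 ≈ -15389.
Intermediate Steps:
y(v, g) = 8/(-4 + g + v) (y(v, g) = 8/(-3 + ((v + g) - 1)) = 8/(-3 + ((g + v) - 1)) = 8/(-3 + (-1 + g + v)) = 8/(-4 + g + v))
h(t, u) = -5 + u (h(t, u) = u - 5 = -5 + u)
a(I) = -4 + I² + I*(5 + 8/(-1 + I)) (a(I) = (I² + (8/(-4 + I + 3) + 5)*I) - 4 = (I² + (8/(-1 + I) + 5)*I) - 4 = (I² + (5 + 8/(-1 + I))*I) - 4 = (I² + I*(5 + 8/(-1 + I))) - 4 = -4 + I² + I*(5 + 8/(-1 + I)))
(-144 + h(10, 8))*a(8) = (-144 + (-5 + 8))*((4 + 8³ - 1*8 + 4*8²)/(-1 + 8)) = (-144 + 3)*((4 + 512 - 8 + 4*64)/7) = -141*(4 + 512 - 8 + 256)/7 = -141*764/7 = -107724/7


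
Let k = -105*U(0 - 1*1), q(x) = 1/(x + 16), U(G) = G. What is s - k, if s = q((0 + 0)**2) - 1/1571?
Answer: -2637725/25136 ≈ -104.94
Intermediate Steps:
q(x) = 1/(16 + x)
s = 1555/25136 (s = 1/(16 + (0 + 0)**2) - 1/1571 = 1/(16 + 0**2) - 1*1/1571 = 1/(16 + 0) - 1/1571 = 1/16 - 1/1571 = 1555/25136 ≈ 0.061863)
k = 105 (k = -105*(0 - 1*1) = -105*(0 - 1) = -105*(-1) = 105)
s - k = 1555/25136 - 1*105 = 1555/25136 - 105 = -2637725/25136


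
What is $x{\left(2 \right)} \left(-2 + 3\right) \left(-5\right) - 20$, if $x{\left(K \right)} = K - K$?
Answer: $-20$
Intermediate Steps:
$x{\left(K \right)} = 0$
$x{\left(2 \right)} \left(-2 + 3\right) \left(-5\right) - 20 = 0 \left(-2 + 3\right) \left(-5\right) - 20 = 0 \cdot 1 \left(-5\right) - 20 = 0 \left(-5\right) - 20 = 0 - 20 = -20$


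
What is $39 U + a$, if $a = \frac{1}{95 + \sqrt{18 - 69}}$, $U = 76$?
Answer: $\frac{26901359}{9076} - \frac{i \sqrt{51}}{9076} \approx 2964.0 - 0.00078685 i$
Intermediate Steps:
$a = \frac{1}{95 + i \sqrt{51}}$ ($a = \frac{1}{95 + \sqrt{-51}} = \frac{1}{95 + i \sqrt{51}} \approx 0.010467 - 0.00078685 i$)
$39 U + a = 39 \cdot 76 + \left(\frac{95}{9076} - \frac{i \sqrt{51}}{9076}\right) = 2964 + \left(\frac{95}{9076} - \frac{i \sqrt{51}}{9076}\right) = \frac{26901359}{9076} - \frac{i \sqrt{51}}{9076}$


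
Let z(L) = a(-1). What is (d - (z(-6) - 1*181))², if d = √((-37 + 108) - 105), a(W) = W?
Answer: (182 + I*√34)² ≈ 33090.0 + 2122.5*I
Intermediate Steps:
z(L) = -1
d = I*√34 (d = √(71 - 105) = √(-34) = I*√34 ≈ 5.8309*I)
(d - (z(-6) - 1*181))² = (I*√34 - (-1 - 1*181))² = (I*√34 - (-1 - 181))² = (I*√34 - 1*(-182))² = (I*√34 + 182)² = (182 + I*√34)²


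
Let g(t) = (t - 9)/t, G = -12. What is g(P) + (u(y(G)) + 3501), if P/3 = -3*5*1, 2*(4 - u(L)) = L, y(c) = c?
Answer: 17561/5 ≈ 3512.2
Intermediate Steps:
u(L) = 4 - L/2
P = -45 (P = 3*(-3*5*1) = 3*(-15*1) = 3*(-15) = -45)
g(t) = (-9 + t)/t
g(P) + (u(y(G)) + 3501) = (-9 - 45)/(-45) + ((4 - ½*(-12)) + 3501) = -1/45*(-54) + ((4 + 6) + 3501) = 6/5 + (10 + 3501) = 6/5 + 3511 = 17561/5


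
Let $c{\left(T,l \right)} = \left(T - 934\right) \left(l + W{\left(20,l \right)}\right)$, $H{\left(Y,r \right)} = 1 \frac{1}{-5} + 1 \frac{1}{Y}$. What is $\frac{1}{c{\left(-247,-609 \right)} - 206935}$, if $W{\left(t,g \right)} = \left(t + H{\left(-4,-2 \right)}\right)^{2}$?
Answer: $\frac{400}{24365139} \approx 1.6417 \cdot 10^{-5}$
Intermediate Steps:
$H{\left(Y,r \right)} = - \frac{1}{5} + \frac{1}{Y}$ ($H{\left(Y,r \right)} = 1 \left(- \frac{1}{5}\right) + \frac{1}{Y} = - \frac{1}{5} + \frac{1}{Y}$)
$W{\left(t,g \right)} = \left(- \frac{9}{20} + t\right)^{2}$ ($W{\left(t,g \right)} = \left(t + \frac{5 - -4}{5 \left(-4\right)}\right)^{2} = \left(t + \frac{1}{5} \left(- \frac{1}{4}\right) \left(5 + 4\right)\right)^{2} = \left(t + \frac{1}{5} \left(- \frac{1}{4}\right) 9\right)^{2} = \left(t - \frac{9}{20}\right)^{2} = \left(- \frac{9}{20} + t\right)^{2}$)
$c{\left(T,l \right)} = \left(-934 + T\right) \left(\frac{152881}{400} + l\right)$ ($c{\left(T,l \right)} = \left(T - 934\right) \left(l + \frac{\left(-9 + 20 \cdot 20\right)^{2}}{400}\right) = \left(-934 + T\right) \left(l + \frac{\left(-9 + 400\right)^{2}}{400}\right) = \left(-934 + T\right) \left(l + \frac{391^{2}}{400}\right) = \left(-934 + T\right) \left(l + \frac{1}{400} \cdot 152881\right) = \left(-934 + T\right) \left(l + \frac{152881}{400}\right) = \left(-934 + T\right) \left(\frac{152881}{400} + l\right)$)
$\frac{1}{c{\left(-247,-609 \right)} - 206935} = \frac{1}{\left(- \frac{71395427}{200} - -568806 + \frac{152881}{400} \left(-247\right) - -150423\right) - 206935} = \frac{1}{\left(- \frac{71395427}{200} + 568806 - \frac{37761607}{400} + 150423\right) - 206935} = \frac{1}{\frac{107139139}{400} - 206935} = \frac{1}{\frac{24365139}{400}} = \frac{400}{24365139}$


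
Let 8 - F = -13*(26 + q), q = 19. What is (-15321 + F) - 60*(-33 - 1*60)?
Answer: -9148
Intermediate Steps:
F = 593 (F = 8 - (-13)*(26 + 19) = 8 - (-13)*45 = 8 - 1*(-585) = 8 + 585 = 593)
(-15321 + F) - 60*(-33 - 1*60) = (-15321 + 593) - 60*(-33 - 1*60) = -14728 - 60*(-33 - 60) = -14728 - 60*(-93) = -14728 + 5580 = -9148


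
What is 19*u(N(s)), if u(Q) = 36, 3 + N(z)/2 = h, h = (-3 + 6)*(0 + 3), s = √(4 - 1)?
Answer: 684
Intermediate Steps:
s = √3 ≈ 1.7320
h = 9 (h = 3*3 = 9)
N(z) = 12 (N(z) = -6 + 2*9 = -6 + 18 = 12)
19*u(N(s)) = 19*36 = 684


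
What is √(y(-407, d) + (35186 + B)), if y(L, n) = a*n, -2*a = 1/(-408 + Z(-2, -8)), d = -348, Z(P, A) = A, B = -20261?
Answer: √40356069/52 ≈ 122.17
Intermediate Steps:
a = 1/832 (a = -1/(2*(-408 - 8)) = -½/(-416) = -½*(-1/416) = 1/832 ≈ 0.0012019)
y(L, n) = n/832
√(y(-407, d) + (35186 + B)) = √((1/832)*(-348) + (35186 - 20261)) = √(-87/208 + 14925) = √(3104313/208) = √40356069/52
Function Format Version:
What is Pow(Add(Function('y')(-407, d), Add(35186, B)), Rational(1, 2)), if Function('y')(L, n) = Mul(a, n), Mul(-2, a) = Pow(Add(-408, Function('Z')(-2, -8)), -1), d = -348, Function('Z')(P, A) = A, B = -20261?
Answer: Mul(Rational(1, 52), Pow(40356069, Rational(1, 2))) ≈ 122.17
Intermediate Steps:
a = Rational(1, 832) (a = Mul(Rational(-1, 2), Pow(Add(-408, -8), -1)) = Mul(Rational(-1, 2), Pow(-416, -1)) = Mul(Rational(-1, 2), Rational(-1, 416)) = Rational(1, 832) ≈ 0.0012019)
Function('y')(L, n) = Mul(Rational(1, 832), n)
Pow(Add(Function('y')(-407, d), Add(35186, B)), Rational(1, 2)) = Pow(Add(Mul(Rational(1, 832), -348), Add(35186, -20261)), Rational(1, 2)) = Pow(Add(Rational(-87, 208), 14925), Rational(1, 2)) = Pow(Rational(3104313, 208), Rational(1, 2)) = Mul(Rational(1, 52), Pow(40356069, Rational(1, 2)))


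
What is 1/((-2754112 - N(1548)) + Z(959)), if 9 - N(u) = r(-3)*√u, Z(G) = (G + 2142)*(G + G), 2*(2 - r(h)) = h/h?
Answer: 3193597/10199061794926 - 9*√43/10199061794926 ≈ 3.1312e-7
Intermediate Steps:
r(h) = 3/2 (r(h) = 2 - h/(2*h) = 2 - ½*1 = 2 - ½ = 3/2)
Z(G) = 2*G*(2142 + G) (Z(G) = (2142 + G)*(2*G) = 2*G*(2142 + G))
N(u) = 9 - 3*√u/2
1/((-2754112 - N(1548)) + Z(959)) = 1/((-2754112 - (9 - 9*√43)) + 2*959*(2142 + 959)) = 1/((-2754112 - (9 - 9*√43)) + 2*959*3101) = 1/((-2754112 - (9 - 9*√43)) + 5947718) = 1/((-2754112 + (-9 + 9*√43)) + 5947718) = 1/((-2754121 + 9*√43) + 5947718) = 1/(3193597 + 9*√43)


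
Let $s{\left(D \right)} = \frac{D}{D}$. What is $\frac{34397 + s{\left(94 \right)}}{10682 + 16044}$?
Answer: $\frac{2457}{1909} \approx 1.2871$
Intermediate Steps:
$s{\left(D \right)} = 1$
$\frac{34397 + s{\left(94 \right)}}{10682 + 16044} = \frac{34397 + 1}{10682 + 16044} = \frac{34398}{26726} = 34398 \cdot \frac{1}{26726} = \frac{2457}{1909}$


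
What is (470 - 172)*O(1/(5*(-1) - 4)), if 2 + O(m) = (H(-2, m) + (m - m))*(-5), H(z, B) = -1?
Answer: 894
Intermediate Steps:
O(m) = 3 (O(m) = -2 + (-1 + (m - m))*(-5) = -2 + (-1 + 0)*(-5) = -2 - 1*(-5) = -2 + 5 = 3)
(470 - 172)*O(1/(5*(-1) - 4)) = (470 - 172)*3 = 298*3 = 894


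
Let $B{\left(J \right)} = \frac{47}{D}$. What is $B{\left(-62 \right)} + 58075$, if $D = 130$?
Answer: $\frac{7549797}{130} \approx 58075.0$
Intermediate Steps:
$B{\left(J \right)} = \frac{47}{130}$
$B{\left(-62 \right)} + 58075 = \frac{47}{130} + 58075 = \frac{7549797}{130}$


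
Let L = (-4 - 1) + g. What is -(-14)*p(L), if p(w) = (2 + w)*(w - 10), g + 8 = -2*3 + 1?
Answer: 6272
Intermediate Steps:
g = -13 (g = -8 + (-2*3 + 1) = -8 + (-6 + 1) = -8 - 5 = -13)
L = -18 (L = (-4 - 1) - 13 = -5 - 13 = -18)
p(w) = (-10 + w)*(2 + w) (p(w) = (2 + w)*(-10 + w) = (-10 + w)*(2 + w))
-(-14)*p(L) = -(-14)*(-20 + (-18)² - 8*(-18)) = -(-14)*(-20 + 324 + 144) = -(-14)*448 = -14*(-448) = 6272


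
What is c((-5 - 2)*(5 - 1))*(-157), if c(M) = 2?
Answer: -314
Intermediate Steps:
c((-5 - 2)*(5 - 1))*(-157) = 2*(-157) = -314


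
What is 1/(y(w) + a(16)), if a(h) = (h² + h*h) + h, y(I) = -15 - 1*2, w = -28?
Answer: 1/511 ≈ 0.0019569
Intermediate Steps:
y(I) = -17 (y(I) = -15 - 2 = -17)
a(h) = h + 2*h² (a(h) = (h² + h²) + h = 2*h² + h = h + 2*h²)
1/(y(w) + a(16)) = 1/(-17 + 16*(1 + 2*16)) = 1/(-17 + 16*(1 + 32)) = 1/(-17 + 16*33) = 1/(-17 + 528) = 1/511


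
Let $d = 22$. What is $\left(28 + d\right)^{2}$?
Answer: $2500$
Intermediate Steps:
$\left(28 + d\right)^{2} = \left(28 + 22\right)^{2} = 50^{2} = 2500$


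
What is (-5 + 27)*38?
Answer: 836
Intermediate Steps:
(-5 + 27)*38 = 22*38 = 836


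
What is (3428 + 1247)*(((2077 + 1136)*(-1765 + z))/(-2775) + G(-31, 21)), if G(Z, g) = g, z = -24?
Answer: 361928028/37 ≈ 9.7818e+6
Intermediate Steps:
(3428 + 1247)*(((2077 + 1136)*(-1765 + z))/(-2775) + G(-31, 21)) = (3428 + 1247)*(((2077 + 1136)*(-1765 - 24))/(-2775) + 21) = 4675*((3213*(-1789))*(-1/2775) + 21) = 4675*(-5748057*(-1/2775) + 21) = 4675*(1916019/925 + 21) = 4675*(1935444/925) = 361928028/37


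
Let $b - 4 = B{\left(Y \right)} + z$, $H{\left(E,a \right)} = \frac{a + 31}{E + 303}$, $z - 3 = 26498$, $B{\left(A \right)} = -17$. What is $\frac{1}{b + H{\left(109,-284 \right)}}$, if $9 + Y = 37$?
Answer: $\frac{412}{10912803} \approx 3.7754 \cdot 10^{-5}$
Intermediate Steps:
$Y = 28$ ($Y = -9 + 37 = 28$)
$z = 26501$ ($z = 3 + 26498 = 26501$)
$H{\left(E,a \right)} = \frac{31 + a}{303 + E}$
$b = 26488$ ($b = 4 + \left(-17 + 26501\right) = 4 + 26484 = 26488$)
$\frac{1}{b + H{\left(109,-284 \right)}} = \frac{1}{26488 + \frac{31 - 284}{303 + 109}} = \frac{1}{26488 + \frac{1}{412} \left(-253\right)} = \frac{1}{26488 - \frac{253}{412}} = \frac{1}{\frac{10912803}{412}} = \frac{412}{10912803}$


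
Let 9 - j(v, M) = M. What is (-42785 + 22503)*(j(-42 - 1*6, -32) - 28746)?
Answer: 582194810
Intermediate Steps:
j(v, M) = 9 - M
(-42785 + 22503)*(j(-42 - 1*6, -32) - 28746) = (-42785 + 22503)*((9 - 1*(-32)) - 28746) = -20282*((9 + 32) - 28746) = -20282*(41 - 28746) = -20282*(-28705) = 582194810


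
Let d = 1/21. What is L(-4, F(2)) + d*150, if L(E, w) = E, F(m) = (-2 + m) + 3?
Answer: 22/7 ≈ 3.1429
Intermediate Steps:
F(m) = 1 + m
d = 1/21 ≈ 0.047619
L(-4, F(2)) + d*150 = -4 + (1/21)*150 = -4 + 50/7 = 22/7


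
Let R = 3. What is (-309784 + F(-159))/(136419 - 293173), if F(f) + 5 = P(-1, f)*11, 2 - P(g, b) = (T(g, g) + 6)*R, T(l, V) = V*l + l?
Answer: 309965/156754 ≈ 1.9774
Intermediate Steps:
T(l, V) = l + V*l
P(g, b) = -16 - 3*g*(1 + g) (P(g, b) = 2 - (g*(1 + g) + 6)*3 = 2 - (6 + g*(1 + g))*3 = 2 - (18 + 3*g*(1 + g)) = 2 + (-18 - 3*g*(1 + g)) = -16 - 3*g*(1 + g))
F(f) = -181 (F(f) = -5 + (-16 - 3*(-1)*(1 - 1))*11 = -5 + (-16 - 3*(-1)*0)*11 = -5 + (-16 + 0)*11 = -5 - 16*11 = -5 - 176 = -181)
(-309784 + F(-159))/(136419 - 293173) = (-309784 - 181)/(136419 - 293173) = -309965/(-156754) = -309965*(-1/156754) = 309965/156754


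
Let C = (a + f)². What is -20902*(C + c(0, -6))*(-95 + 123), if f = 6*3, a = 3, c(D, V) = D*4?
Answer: -258097896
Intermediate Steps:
c(D, V) = 4*D
f = 18
C = 441 (C = (3 + 18)² = 21² = 441)
-20902*(C + c(0, -6))*(-95 + 123) = -20902*(441 + 4*0)*(-95 + 123) = -20902*(441 + 0)*28 = -9217782*28 = -20902*12348 = -258097896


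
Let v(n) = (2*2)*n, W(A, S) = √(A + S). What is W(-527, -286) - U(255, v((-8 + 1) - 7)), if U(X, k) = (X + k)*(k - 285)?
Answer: 67859 + I*√813 ≈ 67859.0 + 28.513*I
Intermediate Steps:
v(n) = 4*n
U(X, k) = (-285 + k)*(X + k) (U(X, k) = (X + k)*(-285 + k) = (-285 + k)*(X + k))
W(-527, -286) - U(255, v((-8 + 1) - 7)) = √(-527 - 286) - ((4*((-8 + 1) - 7))² - 285*255 - 1140*((-8 + 1) - 7) + 255*(4*((-8 + 1) - 7))) = √(-813) - ((4*(-7 - 7))² - 72675 - 1140*(-7 - 7) + 255*(4*(-7 - 7))) = I*√813 - ((4*(-14))² - 72675 - 1140*(-14) + 255*(4*(-14))) = I*√813 - ((-56)² - 72675 - 285*(-56) + 255*(-56)) = I*√813 - (3136 - 72675 + 15960 - 14280) = I*√813 - 1*(-67859) = I*√813 + 67859 = 67859 + I*√813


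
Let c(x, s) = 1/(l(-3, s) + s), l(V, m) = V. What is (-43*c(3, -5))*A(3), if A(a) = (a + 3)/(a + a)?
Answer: 43/8 ≈ 5.3750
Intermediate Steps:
A(a) = (3 + a)/(2*a) (A(a) = (3 + a)/((2*a)) = (3 + a)*(1/(2*a)) = (3 + a)/(2*a))
c(x, s) = 1/(-3 + s)
(-43*c(3, -5))*A(3) = (-43/(-3 - 5))*((½)*(3 + 3)/3) = (-43/(-8))*((½)*(⅓)*6) = -43*(-⅛)*1 = (43/8)*1 = 43/8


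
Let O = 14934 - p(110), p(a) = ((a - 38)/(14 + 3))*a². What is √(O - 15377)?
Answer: I*√14938427/17 ≈ 227.35*I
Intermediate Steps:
p(a) = a²*(-38/17 + a/17) (p(a) = ((-38 + a)/17)*a² = ((-38 + a)*(1/17))*a² = (-38/17 + a/17)*a² = a²*(-38/17 + a/17))
O = -617322/17 (O = 14934 - 110²*(-38 + 110)/17 = 14934 - 12100*72/17 = 14934 - 1*871200/17 = 14934 - 871200/17 = -617322/17 ≈ -36313.)
√(O - 15377) = √(-617322/17 - 15377) = √(-878731/17) = I*√14938427/17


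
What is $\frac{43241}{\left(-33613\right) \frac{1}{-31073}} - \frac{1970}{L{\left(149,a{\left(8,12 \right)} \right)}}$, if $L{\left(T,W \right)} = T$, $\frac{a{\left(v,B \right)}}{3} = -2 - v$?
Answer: $\frac{200134293747}{5008337} \approx 39960.0$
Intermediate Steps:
$a{\left(v,B \right)} = -6 - 3 v$ ($a{\left(v,B \right)} = 3 \left(-2 - v\right) = -6 - 3 v$)
$\frac{43241}{\left(-33613\right) \frac{1}{-31073}} - \frac{1970}{L{\left(149,a{\left(8,12 \right)} \right)}} = \frac{43241}{\left(-33613\right) \frac{1}{-31073}} - \frac{1970}{149} = \frac{43241}{\left(-33613\right) \left(- \frac{1}{31073}\right)} - \frac{1970}{149} = \frac{43241}{\frac{33613}{31073}} - \frac{1970}{149} = 43241 \cdot \frac{31073}{33613} - \frac{1970}{149} = \frac{1343627593}{33613} - \frac{1970}{149} = \frac{200134293747}{5008337}$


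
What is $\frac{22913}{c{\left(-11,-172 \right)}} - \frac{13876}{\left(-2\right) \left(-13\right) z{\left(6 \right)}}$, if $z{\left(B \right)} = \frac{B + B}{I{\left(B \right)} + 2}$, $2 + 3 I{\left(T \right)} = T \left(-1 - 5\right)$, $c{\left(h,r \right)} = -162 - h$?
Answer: $\frac{5700283}{17667} \approx 322.65$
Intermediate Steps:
$I{\left(T \right)} = - \frac{2}{3} - 2 T$ ($I{\left(T \right)} = - \frac{2}{3} + \frac{T \left(-1 - 5\right)}{3} = - \frac{2}{3} + \frac{T \left(-6\right)}{3} = - \frac{2}{3} + \frac{\left(-6\right) T}{3} = - \frac{2}{3} - 2 T$)
$z{\left(B \right)} = \frac{2 B}{\frac{4}{3} - 2 B}$ ($z{\left(B \right)} = \frac{B + B}{\left(- \frac{2}{3} - 2 B\right) + 2} = \frac{2 B}{\frac{4}{3} - 2 B}$)
$\frac{22913}{c{\left(-11,-172 \right)}} - \frac{13876}{\left(-2\right) \left(-13\right) z{\left(6 \right)}} = \frac{22913}{-162 - -11} - \frac{13876}{\left(-2\right) \left(-13\right) \left(\left(-3\right) 6 \frac{1}{-2 + 3 \cdot 6}\right)} = \frac{22913}{-162 + 11} - \frac{13876}{26 \left(\left(-3\right) 6 \frac{1}{-2 + 18}\right)} = \frac{22913}{-151} - \frac{13876}{26 \left(\left(-3\right) 6 \cdot \frac{1}{16}\right)} = 22913 \left(- \frac{1}{151}\right) - \frac{13876}{26 \left(\left(-3\right) 6 \cdot \frac{1}{16}\right)} = - \frac{22913}{151} - \frac{13876}{26 \left(- \frac{9}{8}\right)} = - \frac{22913}{151} - \frac{13876}{- \frac{117}{4}} = - \frac{22913}{151} - - \frac{55504}{117} = - \frac{22913}{151} + \frac{55504}{117} = \frac{5700283}{17667}$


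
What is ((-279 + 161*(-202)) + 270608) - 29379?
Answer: 208428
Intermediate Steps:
((-279 + 161*(-202)) + 270608) - 29379 = ((-279 - 32522) + 270608) - 29379 = (-32801 + 270608) - 29379 = 237807 - 29379 = 208428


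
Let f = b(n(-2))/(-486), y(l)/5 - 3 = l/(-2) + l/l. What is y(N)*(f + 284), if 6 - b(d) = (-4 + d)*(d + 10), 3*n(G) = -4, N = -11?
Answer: 58982935/4374 ≈ 13485.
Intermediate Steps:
y(l) = 20 - 5*l/2 (y(l) = 15 + 5*(l/(-2) + l/l) = 15 + 5*(l*(-½) + 1) = 15 + 5*(-l/2 + 1) = 15 + 5*(1 - l/2) = 15 + (5 - 5*l/2) = 20 - 5*l/2)
n(G) = -4/3 (n(G) = (⅓)*(-4) = -4/3)
b(d) = 6 - (-4 + d)*(10 + d) (b(d) = 6 - (-4 + d)*(d + 10) = 6 - (-4 + d)*(10 + d))
f = -235/2187 (f = (46 - (-4/3)² - 6*(-4/3))/(-486) = (46 - 1*16/9 + 8)*(-1/486) = (46 - 16/9 + 8)*(-1/486) = (470/9)*(-1/486) = -235/2187 ≈ -0.10745)
y(N)*(f + 284) = (20 - 5/2*(-11))*(-235/2187 + 284) = (20 + 55/2)*(620873/2187) = (95/2)*(620873/2187) = 58982935/4374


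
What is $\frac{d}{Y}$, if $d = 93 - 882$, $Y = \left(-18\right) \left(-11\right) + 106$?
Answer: $- \frac{789}{304} \approx -2.5954$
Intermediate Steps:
$Y = 304$ ($Y = 198 + 106 = 304$)
$d = -789$ ($d = 93 - 882 = -789$)
$\frac{d}{Y} = - \frac{789}{304}$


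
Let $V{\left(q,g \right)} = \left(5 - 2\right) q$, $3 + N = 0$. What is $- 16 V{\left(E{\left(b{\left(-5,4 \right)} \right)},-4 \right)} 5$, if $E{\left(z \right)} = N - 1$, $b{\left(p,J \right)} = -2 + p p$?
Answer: $960$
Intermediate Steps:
$b{\left(p,J \right)} = -2 + p^{2}$
$N = -3$ ($N = -3 + 0 = -3$)
$E{\left(z \right)} = -4$ ($E{\left(z \right)} = -3 - 1 = -4$)
$V{\left(q,g \right)} = 3 q$ ($V{\left(q,g \right)} = \left(5 - 2\right) q = 3 q$)
$- 16 V{\left(E{\left(b{\left(-5,4 \right)} \right)},-4 \right)} 5 = - 16 \cdot 3 \left(-4\right) 5 = \left(-16\right) \left(-12\right) 5 = 192 \cdot 5 = 960$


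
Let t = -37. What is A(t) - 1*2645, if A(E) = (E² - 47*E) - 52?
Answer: 411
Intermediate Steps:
A(E) = -52 + E² - 47*E
A(t) - 1*2645 = (-52 + (-37)² - 47*(-37)) - 1*2645 = (-52 + 1369 + 1739) - 2645 = 3056 - 2645 = 411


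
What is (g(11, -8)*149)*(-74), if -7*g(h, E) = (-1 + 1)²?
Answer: 0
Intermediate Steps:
g(h, E) = 0 (g(h, E) = -(-1 + 1)²/7 = -⅐*0² = -⅐*0 = 0)
(g(11, -8)*149)*(-74) = (0*149)*(-74) = 0*(-74) = 0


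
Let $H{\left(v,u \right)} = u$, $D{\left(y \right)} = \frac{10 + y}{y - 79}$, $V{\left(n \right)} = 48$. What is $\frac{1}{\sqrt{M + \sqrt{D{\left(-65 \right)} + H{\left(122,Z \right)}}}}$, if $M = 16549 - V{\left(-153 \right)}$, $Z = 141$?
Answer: $\frac{2 \sqrt{3}}{\sqrt{198012 + \sqrt{20359}}} \approx 0.007782$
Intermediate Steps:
$D{\left(y \right)} = \frac{10 + y}{-79 + y}$
$M = 16501$ ($M = 16549 - 48 = 16501$)
$\frac{1}{\sqrt{M + \sqrt{D{\left(-65 \right)} + H{\left(122,Z \right)}}}} = \frac{1}{\sqrt{16501 + \sqrt{\frac{10 - 65}{-79 - 65} + 141}}} = \frac{1}{\sqrt{16501 + \sqrt{\frac{1}{-144} \left(-55\right) + 141}}} = \frac{1}{\sqrt{16501 + \sqrt{\left(- \frac{1}{144}\right) \left(-55\right) + 141}}} = \frac{1}{\sqrt{16501 + \sqrt{\frac{55}{144} + 141}}} = \frac{1}{\sqrt{16501 + \sqrt{\frac{20359}{144}}}} = \frac{1}{\sqrt{16501 + \frac{\sqrt{20359}}{12}}}$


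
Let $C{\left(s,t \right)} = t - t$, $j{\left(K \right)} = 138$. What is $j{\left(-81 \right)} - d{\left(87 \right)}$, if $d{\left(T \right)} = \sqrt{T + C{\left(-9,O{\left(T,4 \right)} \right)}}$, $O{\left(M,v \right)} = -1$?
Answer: $138 - \sqrt{87} \approx 128.67$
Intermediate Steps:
$C{\left(s,t \right)} = 0$
$d{\left(T \right)} = \sqrt{T}$ ($d{\left(T \right)} = \sqrt{T + 0} = \sqrt{T}$)
$j{\left(-81 \right)} - d{\left(87 \right)} = 138 - \sqrt{87}$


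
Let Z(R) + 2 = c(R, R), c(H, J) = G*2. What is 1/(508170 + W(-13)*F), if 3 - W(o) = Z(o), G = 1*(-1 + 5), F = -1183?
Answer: 1/511719 ≈ 1.9542e-6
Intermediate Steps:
G = 4 (G = 1*4 = 4)
c(H, J) = 8 (c(H, J) = 4*2 = 8)
Z(R) = 6 (Z(R) = -2 + 8 = 6)
W(o) = -3 (W(o) = 3 - 1*6 = 3 - 6 = -3)
1/(508170 + W(-13)*F) = 1/(508170 - 3*(-1183)) = 1/(508170 + 3549) = 1/511719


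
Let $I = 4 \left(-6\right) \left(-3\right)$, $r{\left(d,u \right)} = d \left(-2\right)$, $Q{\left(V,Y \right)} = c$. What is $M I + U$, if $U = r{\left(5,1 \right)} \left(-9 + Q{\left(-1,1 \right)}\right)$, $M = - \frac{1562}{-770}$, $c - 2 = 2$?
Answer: $\frac{6862}{35} \approx 196.06$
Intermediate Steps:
$c = 4$ ($c = 2 + 2 = 4$)
$Q{\left(V,Y \right)} = 4$
$M = \frac{71}{35}$ ($M = \left(-1562\right) \left(- \frac{1}{770}\right) = \frac{71}{35} \approx 2.0286$)
$r{\left(d,u \right)} = - 2 d$
$I = 72$ ($I = \left(-24\right) \left(-3\right) = 72$)
$U = 50$ ($U = \left(-2\right) 5 \left(-9 + 4\right) = \left(-10\right) \left(-5\right) = 50$)
$M I + U = \frac{71}{35} \cdot 72 + 50 = \frac{5112}{35} + 50 = \frac{6862}{35}$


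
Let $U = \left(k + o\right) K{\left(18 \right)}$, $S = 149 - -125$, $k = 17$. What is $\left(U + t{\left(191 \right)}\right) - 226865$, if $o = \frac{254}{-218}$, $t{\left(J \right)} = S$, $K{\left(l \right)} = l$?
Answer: $- \frac{24667351}{109} \approx -2.2631 \cdot 10^{5}$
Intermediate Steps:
$S = 274$ ($S = 149 + 125 = 274$)
$t{\left(J \right)} = 274$
$o = - \frac{127}{109}$ ($o = 254 \left(- \frac{1}{218}\right) = - \frac{127}{109} \approx -1.1651$)
$U = \frac{31068}{109}$ ($U = \left(17 - \frac{127}{109}\right) 18 = \frac{1726}{109} \cdot 18 = \frac{31068}{109} \approx 285.03$)
$\left(U + t{\left(191 \right)}\right) - 226865 = \left(\frac{31068}{109} + 274\right) - 226865 = \frac{60934}{109} - 226865 = - \frac{24667351}{109}$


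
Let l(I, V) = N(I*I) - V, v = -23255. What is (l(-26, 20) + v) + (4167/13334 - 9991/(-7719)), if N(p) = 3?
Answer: -2395108612645/102925146 ≈ -23270.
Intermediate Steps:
l(I, V) = 3 - V
(l(-26, 20) + v) + (4167/13334 - 9991/(-7719)) = ((3 - 1*20) - 23255) + (4167/13334 - 9991/(-7719)) = ((3 - 20) - 23255) + (4167*(1/13334) - 9991*(-1/7719)) = (-17 - 23255) + (4167/13334 + 9991/7719) = -23272 + 165385067/102925146 = -2395108612645/102925146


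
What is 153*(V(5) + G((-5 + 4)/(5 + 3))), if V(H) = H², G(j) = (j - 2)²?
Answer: 289017/64 ≈ 4515.9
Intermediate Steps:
G(j) = (-2 + j)²
153*(V(5) + G((-5 + 4)/(5 + 3))) = 153*(5² + (-2 + (-5 + 4)/(5 + 3))²) = 153*(25 + (-2 - 1/8)²) = 153*(25 + (-2 - 1*⅛)²) = 153*(25 + (-2 - ⅛)²) = 153*(25 + (-17/8)²) = 153*(25 + 289/64) = 153*(1889/64) = 289017/64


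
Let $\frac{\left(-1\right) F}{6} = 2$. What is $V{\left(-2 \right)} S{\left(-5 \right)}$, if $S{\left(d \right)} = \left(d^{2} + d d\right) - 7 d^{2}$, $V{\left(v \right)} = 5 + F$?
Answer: $875$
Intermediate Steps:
$F = -12$ ($F = \left(-6\right) 2 = -12$)
$V{\left(v \right)} = -7$ ($V{\left(v \right)} = 5 - 12 = -7$)
$S{\left(d \right)} = - 5 d^{2}$ ($S{\left(d \right)} = \left(d^{2} + d^{2}\right) - 7 d^{2} = 2 d^{2} - 7 d^{2} = - 5 d^{2}$)
$V{\left(-2 \right)} S{\left(-5 \right)} = - 7 \left(- 5 \left(-5\right)^{2}\right) = - 7 \left(\left(-5\right) 25\right) = \left(-7\right) \left(-125\right) = 875$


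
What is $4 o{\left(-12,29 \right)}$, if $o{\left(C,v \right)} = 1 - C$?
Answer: $52$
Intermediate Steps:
$4 o{\left(-12,29 \right)} = 4 \left(1 - -12\right) = 4 \left(1 + 12\right) = 4 \cdot 13 = 52$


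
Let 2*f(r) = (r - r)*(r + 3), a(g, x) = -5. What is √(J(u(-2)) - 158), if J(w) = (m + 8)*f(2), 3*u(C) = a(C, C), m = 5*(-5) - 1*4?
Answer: I*√158 ≈ 12.57*I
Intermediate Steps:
m = -29 (m = -25 - 4 = -29)
u(C) = -5/3 (u(C) = (⅓)*(-5) = -5/3)
f(r) = 0 (f(r) = ((r - r)*(r + 3))/2 = (0*(3 + r))/2 = (½)*0 = 0)
J(w) = 0 (J(w) = (-29 + 8)*0 = -21*0 = 0)
√(J(u(-2)) - 158) = √(0 - 158) = √(-158) = I*√158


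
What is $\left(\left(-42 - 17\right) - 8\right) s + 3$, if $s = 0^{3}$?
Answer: $3$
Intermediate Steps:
$s = 0$
$\left(\left(-42 - 17\right) - 8\right) s + 3 = \left(\left(-42 - 17\right) - 8\right) 0 + 3 = \left(-59 - 8\right) 0 + 3 = \left(-67\right) 0 + 3 = 0 + 3 = 3$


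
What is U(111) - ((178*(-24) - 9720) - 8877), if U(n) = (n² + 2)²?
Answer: 151879198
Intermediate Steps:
U(n) = (2 + n²)²
U(111) - ((178*(-24) - 9720) - 8877) = (2 + 111²)² - ((178*(-24) - 9720) - 8877) = (2 + 12321)² - ((-4272 - 9720) - 8877) = 12323² - (-13992 - 8877) = 151856329 - 1*(-22869) = 151856329 + 22869 = 151879198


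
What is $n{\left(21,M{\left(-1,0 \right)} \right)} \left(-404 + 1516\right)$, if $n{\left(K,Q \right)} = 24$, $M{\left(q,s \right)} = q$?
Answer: $26688$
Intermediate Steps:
$n{\left(21,M{\left(-1,0 \right)} \right)} \left(-404 + 1516\right) = 24 \left(-404 + 1516\right) = 24 \cdot 1112 = 26688$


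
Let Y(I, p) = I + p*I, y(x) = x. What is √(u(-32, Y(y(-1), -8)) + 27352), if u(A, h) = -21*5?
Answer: √27247 ≈ 165.07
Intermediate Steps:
Y(I, p) = I + I*p
u(A, h) = -105
√(u(-32, Y(y(-1), -8)) + 27352) = √(-105 + 27352) = √27247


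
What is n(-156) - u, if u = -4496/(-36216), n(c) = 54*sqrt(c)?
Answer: -562/4527 + 108*I*sqrt(39) ≈ -0.12414 + 674.46*I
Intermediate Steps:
u = 562/4527 (u = -4496*(-1/36216) = 562/4527 ≈ 0.12414)
n(-156) - u = 54*sqrt(-156) - 1*562/4527 = 54*(2*I*sqrt(39)) - 562/4527 = 108*I*sqrt(39) - 562/4527 = -562/4527 + 108*I*sqrt(39)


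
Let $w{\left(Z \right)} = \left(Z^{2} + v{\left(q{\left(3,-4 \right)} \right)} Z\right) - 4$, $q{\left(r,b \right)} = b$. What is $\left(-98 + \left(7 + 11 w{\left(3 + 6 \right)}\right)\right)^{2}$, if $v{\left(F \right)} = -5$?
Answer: $68121$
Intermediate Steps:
$w{\left(Z \right)} = -4 + Z^{2} - 5 Z$ ($w{\left(Z \right)} = \left(Z^{2} - 5 Z\right) - 4 = -4 + Z^{2} - 5 Z$)
$\left(-98 + \left(7 + 11 w{\left(3 + 6 \right)}\right)\right)^{2} = \left(-98 + \left(7 + 11 \left(-4 + \left(3 + 6\right)^{2} - 5 \left(3 + 6\right)\right)\right)\right)^{2} = \left(-98 + \left(7 + 11 \left(-4 + 9^{2} - 45\right)\right)\right)^{2} = \left(-98 + \left(7 + 11 \left(-4 + 81 - 45\right)\right)\right)^{2} = \left(-98 + \left(7 + 11 \cdot 32\right)\right)^{2} = \left(-98 + \left(7 + 352\right)\right)^{2} = \left(-98 + 359\right)^{2} = 261^{2} = 68121$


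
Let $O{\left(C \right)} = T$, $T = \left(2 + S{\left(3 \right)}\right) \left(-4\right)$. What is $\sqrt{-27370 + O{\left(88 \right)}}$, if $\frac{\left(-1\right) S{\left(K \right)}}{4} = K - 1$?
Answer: $11 i \sqrt{226} \approx 165.37 i$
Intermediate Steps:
$S{\left(K \right)} = 4 - 4 K$ ($S{\left(K \right)} = - 4 \left(K - 1\right) = - 4 \left(-1 + K\right) = 4 - 4 K$)
$T = 24$ ($T = \left(2 + \left(4 - 12\right)\right) \left(-4\right) = \left(2 - 8\right) \left(-4\right) = \left(-6\right) \left(-4\right) = 24$)
$O{\left(C \right)} = 24$
$\sqrt{-27370 + O{\left(88 \right)}} = \sqrt{-27370 + 24} = \sqrt{-27346} = 11 i \sqrt{226}$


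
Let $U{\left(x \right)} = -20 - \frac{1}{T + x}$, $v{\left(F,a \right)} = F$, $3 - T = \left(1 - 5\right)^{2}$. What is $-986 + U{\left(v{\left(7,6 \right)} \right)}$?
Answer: $- \frac{6035}{6} \approx -1005.8$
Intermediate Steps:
$T = -13$ ($T = 3 - \left(1 - 5\right)^{2} = 3 - \left(-4\right)^{2} = 3 - 16 = -13$)
$U{\left(x \right)} = -20 - \frac{1}{-13 + x}$
$-986 + U{\left(v{\left(7,6 \right)} \right)} = -986 + \frac{259 - 140}{-13 + 7} = -986 + \frac{259 - 140}{-6} = -986 - \frac{119}{6} = - \frac{6035}{6}$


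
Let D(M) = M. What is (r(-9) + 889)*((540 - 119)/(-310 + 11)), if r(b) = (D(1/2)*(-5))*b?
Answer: -767483/598 ≈ -1283.4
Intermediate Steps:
r(b) = -5*b/2 (r(b) = (-5/2)*b = ((½)*(-5))*b = -5*b/2)
(r(-9) + 889)*((540 - 119)/(-310 + 11)) = (-5/2*(-9) + 889)*((540 - 119)/(-310 + 11)) = (45/2 + 889)*(421/(-299)) = 1823*(421*(-1/299))/2 = (1823/2)*(-421/299) = -767483/598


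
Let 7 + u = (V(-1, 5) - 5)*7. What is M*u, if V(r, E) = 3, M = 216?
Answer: -4536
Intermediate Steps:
u = -21 (u = -7 + (3 - 5)*7 = -7 - 2*7 = -7 - 14 = -21)
M*u = 216*(-21) = -4536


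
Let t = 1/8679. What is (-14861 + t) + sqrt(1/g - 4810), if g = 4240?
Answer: -128978618/8679 + I*sqrt(5404515735)/1060 ≈ -14861.0 + 69.354*I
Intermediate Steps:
t = 1/8679 ≈ 0.00011522
(-14861 + t) + sqrt(1/g - 4810) = (-14861 + 1/8679) + sqrt(1/4240 - 4810) = -128978618/8679 + sqrt(1/4240 - 4810) = -128978618/8679 + sqrt(-20394399/4240) = -128978618/8679 + I*sqrt(5404515735)/1060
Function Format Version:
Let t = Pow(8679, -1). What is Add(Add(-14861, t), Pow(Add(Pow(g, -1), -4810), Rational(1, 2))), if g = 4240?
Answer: Add(Rational(-128978618, 8679), Mul(Rational(1, 1060), I, Pow(5404515735, Rational(1, 2)))) ≈ Add(-14861., Mul(69.354, I))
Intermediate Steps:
t = Rational(1, 8679) ≈ 0.00011522
Add(Add(-14861, t), Pow(Add(Pow(g, -1), -4810), Rational(1, 2))) = Add(Add(-14861, Rational(1, 8679)), Pow(Add(Pow(4240, -1), -4810), Rational(1, 2))) = Add(Rational(-128978618, 8679), Pow(Add(Rational(1, 4240), -4810), Rational(1, 2))) = Add(Rational(-128978618, 8679), Pow(Rational(-20394399, 4240), Rational(1, 2))) = Add(Rational(-128978618, 8679), Mul(Rational(1, 1060), I, Pow(5404515735, Rational(1, 2))))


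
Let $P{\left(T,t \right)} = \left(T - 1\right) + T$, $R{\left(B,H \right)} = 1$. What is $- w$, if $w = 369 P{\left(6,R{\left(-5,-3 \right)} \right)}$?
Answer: $-4059$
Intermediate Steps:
$P{\left(T,t \right)} = -1 + 2 T$ ($P{\left(T,t \right)} = \left(-1 + T\right) + T = -1 + 2 T$)
$w = 4059$ ($w = 369 \left(-1 + 2 \cdot 6\right) = 369 \left(-1 + 12\right) = 369 \cdot 11 = 4059$)
$- w = \left(-1\right) 4059 = -4059$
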